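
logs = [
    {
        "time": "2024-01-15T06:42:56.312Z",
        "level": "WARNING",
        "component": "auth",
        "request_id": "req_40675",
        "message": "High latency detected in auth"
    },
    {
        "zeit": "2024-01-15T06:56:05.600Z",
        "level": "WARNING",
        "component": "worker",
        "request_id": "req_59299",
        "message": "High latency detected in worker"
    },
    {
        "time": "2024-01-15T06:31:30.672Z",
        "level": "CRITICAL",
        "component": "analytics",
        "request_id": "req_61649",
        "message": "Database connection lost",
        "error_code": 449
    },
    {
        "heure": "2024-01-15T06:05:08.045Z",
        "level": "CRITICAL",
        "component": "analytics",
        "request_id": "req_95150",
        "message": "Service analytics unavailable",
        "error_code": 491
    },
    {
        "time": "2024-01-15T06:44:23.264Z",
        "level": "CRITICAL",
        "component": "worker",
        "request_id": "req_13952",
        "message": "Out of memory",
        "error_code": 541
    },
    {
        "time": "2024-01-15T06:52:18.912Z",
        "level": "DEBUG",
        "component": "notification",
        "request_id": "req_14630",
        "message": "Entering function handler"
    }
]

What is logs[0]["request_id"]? "req_40675"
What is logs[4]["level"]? "CRITICAL"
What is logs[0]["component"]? "auth"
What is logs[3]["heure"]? "2024-01-15T06:05:08.045Z"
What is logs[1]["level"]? "WARNING"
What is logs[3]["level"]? "CRITICAL"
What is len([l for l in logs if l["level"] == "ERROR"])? 0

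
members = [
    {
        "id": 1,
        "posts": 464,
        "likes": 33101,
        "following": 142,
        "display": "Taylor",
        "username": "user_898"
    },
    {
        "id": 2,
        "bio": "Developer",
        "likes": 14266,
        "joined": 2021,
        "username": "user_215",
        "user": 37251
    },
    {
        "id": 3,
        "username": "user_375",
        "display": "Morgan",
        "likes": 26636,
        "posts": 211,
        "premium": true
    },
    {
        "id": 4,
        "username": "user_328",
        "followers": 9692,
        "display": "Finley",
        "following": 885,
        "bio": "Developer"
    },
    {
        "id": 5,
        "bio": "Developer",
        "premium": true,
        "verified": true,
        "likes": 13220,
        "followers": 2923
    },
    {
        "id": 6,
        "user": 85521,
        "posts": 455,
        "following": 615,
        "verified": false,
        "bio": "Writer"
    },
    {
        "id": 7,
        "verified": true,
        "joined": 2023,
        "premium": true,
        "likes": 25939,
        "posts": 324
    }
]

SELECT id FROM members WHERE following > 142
[4, 6]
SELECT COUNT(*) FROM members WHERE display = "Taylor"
1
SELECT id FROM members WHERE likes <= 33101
[1, 2, 3, 5, 7]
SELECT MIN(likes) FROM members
13220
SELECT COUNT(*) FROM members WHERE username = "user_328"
1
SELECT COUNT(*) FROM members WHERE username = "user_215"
1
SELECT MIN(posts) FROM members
211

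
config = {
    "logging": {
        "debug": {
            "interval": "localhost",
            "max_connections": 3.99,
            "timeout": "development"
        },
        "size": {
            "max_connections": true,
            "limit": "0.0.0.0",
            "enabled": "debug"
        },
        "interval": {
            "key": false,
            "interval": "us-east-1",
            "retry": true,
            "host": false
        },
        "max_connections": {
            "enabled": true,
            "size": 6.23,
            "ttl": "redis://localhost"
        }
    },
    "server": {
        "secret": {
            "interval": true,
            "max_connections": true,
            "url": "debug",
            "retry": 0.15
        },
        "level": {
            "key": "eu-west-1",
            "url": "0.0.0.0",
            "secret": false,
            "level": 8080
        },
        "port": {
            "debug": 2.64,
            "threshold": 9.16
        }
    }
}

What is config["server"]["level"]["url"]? "0.0.0.0"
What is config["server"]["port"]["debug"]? 2.64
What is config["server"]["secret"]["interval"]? True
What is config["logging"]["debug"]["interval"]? "localhost"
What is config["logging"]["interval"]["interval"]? "us-east-1"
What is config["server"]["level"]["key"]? "eu-west-1"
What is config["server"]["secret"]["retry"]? 0.15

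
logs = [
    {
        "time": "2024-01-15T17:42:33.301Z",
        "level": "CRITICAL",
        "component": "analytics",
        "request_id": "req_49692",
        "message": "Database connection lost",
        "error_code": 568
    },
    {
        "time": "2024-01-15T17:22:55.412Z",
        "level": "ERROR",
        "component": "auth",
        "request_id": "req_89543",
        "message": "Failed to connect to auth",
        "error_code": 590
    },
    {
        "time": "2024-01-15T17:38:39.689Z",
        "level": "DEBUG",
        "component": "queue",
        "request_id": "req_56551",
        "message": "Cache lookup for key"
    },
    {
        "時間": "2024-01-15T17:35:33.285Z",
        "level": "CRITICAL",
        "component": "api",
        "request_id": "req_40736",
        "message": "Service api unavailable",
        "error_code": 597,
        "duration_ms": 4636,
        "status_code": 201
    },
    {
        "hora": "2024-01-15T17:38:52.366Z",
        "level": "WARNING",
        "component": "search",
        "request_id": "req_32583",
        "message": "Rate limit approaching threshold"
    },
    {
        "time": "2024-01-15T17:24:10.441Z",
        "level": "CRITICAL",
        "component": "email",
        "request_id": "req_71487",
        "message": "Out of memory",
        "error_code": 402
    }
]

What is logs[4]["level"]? "WARNING"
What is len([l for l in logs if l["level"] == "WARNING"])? 1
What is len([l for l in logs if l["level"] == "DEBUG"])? 1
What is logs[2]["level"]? "DEBUG"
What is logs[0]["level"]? "CRITICAL"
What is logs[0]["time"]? "2024-01-15T17:42:33.301Z"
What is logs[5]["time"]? "2024-01-15T17:24:10.441Z"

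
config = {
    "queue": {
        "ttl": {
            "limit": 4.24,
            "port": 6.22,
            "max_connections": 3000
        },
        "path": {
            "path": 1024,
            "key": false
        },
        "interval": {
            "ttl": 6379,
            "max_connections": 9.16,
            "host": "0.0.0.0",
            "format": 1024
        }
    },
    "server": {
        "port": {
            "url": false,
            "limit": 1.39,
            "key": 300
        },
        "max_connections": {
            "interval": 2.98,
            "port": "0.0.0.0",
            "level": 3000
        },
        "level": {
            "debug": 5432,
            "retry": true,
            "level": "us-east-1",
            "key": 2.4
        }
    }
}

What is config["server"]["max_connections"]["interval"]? 2.98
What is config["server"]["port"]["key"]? 300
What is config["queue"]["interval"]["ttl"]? 6379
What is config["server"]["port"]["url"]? False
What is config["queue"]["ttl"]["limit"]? 4.24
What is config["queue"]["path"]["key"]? False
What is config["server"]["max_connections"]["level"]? 3000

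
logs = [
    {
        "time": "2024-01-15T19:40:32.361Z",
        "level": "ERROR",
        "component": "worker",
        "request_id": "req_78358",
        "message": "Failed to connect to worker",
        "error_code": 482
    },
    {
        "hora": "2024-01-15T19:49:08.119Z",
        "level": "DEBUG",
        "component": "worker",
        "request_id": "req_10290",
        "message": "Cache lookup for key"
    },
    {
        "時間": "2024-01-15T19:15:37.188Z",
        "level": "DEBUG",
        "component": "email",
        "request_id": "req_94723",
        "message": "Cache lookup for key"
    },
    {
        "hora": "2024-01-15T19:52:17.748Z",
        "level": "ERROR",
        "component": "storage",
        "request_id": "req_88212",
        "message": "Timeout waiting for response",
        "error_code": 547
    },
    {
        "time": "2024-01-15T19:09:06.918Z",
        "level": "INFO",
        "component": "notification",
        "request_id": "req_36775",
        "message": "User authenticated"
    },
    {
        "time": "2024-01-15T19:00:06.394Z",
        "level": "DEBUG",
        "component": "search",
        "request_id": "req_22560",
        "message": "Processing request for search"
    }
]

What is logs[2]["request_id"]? "req_94723"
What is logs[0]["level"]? "ERROR"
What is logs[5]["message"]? "Processing request for search"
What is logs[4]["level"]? "INFO"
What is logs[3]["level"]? "ERROR"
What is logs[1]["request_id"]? "req_10290"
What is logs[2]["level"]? "DEBUG"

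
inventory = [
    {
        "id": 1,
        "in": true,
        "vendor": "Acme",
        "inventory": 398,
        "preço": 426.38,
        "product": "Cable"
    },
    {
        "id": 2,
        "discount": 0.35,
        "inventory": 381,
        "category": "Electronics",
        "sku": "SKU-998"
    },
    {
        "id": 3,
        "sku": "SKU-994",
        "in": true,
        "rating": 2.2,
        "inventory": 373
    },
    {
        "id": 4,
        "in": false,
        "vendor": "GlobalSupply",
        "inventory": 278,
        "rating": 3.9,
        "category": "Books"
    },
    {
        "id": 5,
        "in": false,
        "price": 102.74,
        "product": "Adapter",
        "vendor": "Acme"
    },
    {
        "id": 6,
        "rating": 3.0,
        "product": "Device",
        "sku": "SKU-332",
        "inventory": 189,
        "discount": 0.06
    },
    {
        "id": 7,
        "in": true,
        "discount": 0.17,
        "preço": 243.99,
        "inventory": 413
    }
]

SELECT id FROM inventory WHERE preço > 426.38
[]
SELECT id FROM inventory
[1, 2, 3, 4, 5, 6, 7]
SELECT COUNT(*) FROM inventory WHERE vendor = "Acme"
2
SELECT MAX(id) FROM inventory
7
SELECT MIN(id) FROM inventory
1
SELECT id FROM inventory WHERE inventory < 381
[3, 4, 6]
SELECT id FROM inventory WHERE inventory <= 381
[2, 3, 4, 6]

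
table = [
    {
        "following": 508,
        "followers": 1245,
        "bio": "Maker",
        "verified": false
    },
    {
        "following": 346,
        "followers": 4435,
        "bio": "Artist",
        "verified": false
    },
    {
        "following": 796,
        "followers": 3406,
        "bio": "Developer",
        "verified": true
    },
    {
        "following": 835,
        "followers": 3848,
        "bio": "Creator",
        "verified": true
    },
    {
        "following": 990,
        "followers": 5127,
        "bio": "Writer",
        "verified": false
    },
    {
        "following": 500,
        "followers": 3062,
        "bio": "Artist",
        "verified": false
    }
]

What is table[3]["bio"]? "Creator"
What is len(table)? 6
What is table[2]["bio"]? "Developer"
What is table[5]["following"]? 500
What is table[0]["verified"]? False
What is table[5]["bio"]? "Artist"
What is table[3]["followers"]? 3848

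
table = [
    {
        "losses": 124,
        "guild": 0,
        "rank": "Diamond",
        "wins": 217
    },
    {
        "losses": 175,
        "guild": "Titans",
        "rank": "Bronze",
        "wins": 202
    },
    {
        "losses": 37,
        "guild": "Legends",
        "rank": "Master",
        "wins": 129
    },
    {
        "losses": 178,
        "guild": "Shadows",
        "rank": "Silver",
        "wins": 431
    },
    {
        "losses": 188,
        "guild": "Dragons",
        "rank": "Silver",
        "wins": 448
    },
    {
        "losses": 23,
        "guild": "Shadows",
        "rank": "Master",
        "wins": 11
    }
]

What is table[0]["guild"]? 0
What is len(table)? 6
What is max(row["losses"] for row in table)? 188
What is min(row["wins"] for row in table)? 11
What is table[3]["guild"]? "Shadows"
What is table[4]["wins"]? 448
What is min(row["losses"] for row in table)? 23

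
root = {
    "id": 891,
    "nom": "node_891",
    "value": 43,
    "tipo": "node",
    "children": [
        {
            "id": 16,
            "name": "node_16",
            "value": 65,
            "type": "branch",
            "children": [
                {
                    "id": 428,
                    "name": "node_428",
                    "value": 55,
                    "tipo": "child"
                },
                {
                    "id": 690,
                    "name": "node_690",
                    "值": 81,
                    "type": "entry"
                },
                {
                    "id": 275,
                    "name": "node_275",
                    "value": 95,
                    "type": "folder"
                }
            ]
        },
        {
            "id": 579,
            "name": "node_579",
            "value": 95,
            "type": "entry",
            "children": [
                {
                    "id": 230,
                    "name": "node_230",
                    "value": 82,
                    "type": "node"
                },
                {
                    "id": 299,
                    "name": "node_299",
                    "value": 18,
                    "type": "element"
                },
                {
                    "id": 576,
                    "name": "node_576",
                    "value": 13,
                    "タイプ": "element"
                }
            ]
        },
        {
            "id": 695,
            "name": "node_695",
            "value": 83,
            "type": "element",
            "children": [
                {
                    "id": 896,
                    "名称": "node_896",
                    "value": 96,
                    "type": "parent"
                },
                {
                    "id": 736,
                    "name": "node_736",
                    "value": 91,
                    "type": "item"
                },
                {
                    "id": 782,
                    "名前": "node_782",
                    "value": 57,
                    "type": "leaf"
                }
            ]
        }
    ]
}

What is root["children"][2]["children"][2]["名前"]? "node_782"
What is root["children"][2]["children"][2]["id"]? 782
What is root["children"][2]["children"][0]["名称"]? "node_896"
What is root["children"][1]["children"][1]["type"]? "element"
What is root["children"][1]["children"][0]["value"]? 82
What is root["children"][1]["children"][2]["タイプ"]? "element"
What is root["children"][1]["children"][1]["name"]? "node_299"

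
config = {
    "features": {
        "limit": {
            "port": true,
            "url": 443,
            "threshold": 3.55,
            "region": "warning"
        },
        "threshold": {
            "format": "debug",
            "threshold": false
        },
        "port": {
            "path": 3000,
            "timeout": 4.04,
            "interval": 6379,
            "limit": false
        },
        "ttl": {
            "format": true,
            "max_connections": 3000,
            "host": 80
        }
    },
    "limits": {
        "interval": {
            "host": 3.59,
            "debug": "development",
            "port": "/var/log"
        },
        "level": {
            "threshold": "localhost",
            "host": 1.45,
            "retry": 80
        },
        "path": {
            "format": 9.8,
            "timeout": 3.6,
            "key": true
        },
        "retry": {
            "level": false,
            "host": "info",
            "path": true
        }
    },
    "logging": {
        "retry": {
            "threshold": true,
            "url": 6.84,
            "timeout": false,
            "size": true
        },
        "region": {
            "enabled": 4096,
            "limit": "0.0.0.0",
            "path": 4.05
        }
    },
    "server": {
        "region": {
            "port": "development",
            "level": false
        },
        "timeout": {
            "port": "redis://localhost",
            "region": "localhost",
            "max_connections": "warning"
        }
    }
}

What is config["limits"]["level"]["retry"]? 80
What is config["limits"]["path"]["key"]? True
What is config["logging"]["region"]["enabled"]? 4096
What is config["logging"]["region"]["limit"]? "0.0.0.0"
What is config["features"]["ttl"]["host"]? 80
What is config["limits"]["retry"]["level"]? False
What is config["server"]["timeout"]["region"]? "localhost"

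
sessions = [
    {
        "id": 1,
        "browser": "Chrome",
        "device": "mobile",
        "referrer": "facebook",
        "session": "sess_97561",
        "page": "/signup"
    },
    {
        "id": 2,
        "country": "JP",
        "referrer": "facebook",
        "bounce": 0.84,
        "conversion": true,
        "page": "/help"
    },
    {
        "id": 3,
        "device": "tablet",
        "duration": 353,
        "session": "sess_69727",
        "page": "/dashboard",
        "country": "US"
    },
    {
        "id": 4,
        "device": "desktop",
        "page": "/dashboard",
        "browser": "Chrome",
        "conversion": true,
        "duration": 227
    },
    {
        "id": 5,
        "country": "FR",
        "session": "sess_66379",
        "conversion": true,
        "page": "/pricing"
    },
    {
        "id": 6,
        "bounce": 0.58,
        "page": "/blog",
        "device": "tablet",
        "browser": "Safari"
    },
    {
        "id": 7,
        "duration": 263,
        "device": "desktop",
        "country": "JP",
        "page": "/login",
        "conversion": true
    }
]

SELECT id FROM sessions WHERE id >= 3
[3, 4, 5, 6, 7]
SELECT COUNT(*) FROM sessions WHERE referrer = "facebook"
2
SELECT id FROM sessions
[1, 2, 3, 4, 5, 6, 7]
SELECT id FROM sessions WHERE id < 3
[1, 2]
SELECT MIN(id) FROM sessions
1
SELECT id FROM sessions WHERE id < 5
[1, 2, 3, 4]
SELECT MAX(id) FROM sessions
7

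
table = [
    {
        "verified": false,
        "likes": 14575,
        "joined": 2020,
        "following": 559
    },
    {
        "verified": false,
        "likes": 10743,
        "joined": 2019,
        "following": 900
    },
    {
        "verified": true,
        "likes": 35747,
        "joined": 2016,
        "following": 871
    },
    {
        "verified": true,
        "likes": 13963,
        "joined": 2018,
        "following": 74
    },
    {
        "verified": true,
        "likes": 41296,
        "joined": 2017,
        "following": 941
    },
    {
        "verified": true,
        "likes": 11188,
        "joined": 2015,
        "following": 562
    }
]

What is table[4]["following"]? 941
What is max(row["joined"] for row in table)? 2020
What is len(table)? 6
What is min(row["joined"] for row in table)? 2015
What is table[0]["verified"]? False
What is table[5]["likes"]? 11188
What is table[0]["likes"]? 14575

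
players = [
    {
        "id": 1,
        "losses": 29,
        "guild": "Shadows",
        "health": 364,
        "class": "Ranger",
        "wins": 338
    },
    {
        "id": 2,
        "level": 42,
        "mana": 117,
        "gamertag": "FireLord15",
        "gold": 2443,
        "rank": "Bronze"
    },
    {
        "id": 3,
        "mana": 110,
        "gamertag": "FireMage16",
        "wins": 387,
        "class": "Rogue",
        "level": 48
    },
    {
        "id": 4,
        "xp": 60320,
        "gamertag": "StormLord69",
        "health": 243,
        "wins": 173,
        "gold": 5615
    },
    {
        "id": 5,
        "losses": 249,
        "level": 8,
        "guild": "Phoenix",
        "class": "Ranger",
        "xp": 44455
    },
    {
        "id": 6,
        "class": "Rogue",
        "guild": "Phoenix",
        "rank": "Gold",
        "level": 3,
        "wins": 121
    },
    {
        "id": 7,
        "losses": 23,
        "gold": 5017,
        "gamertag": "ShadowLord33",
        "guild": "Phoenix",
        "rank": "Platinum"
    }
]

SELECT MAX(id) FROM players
7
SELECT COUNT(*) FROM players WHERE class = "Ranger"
2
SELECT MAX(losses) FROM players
249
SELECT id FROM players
[1, 2, 3, 4, 5, 6, 7]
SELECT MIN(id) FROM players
1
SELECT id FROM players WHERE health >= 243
[1, 4]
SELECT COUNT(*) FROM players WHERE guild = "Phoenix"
3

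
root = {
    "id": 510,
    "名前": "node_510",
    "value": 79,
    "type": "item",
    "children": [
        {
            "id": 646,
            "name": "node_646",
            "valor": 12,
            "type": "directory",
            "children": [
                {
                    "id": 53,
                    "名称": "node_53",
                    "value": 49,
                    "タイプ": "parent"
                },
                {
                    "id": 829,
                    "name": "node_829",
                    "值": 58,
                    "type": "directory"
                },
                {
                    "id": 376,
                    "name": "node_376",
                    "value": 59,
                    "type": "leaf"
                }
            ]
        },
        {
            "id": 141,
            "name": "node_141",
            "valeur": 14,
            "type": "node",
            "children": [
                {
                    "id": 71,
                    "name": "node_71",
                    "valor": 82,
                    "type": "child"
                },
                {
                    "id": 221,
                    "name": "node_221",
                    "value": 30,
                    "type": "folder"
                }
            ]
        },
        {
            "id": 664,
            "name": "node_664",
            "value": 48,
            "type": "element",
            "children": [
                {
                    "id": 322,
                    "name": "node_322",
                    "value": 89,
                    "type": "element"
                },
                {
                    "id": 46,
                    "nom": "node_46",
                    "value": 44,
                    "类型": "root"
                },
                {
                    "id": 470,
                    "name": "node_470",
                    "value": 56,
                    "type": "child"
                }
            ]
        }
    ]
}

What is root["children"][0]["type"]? "directory"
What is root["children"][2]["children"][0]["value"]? 89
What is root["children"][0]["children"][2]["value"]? 59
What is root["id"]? 510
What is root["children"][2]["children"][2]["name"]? "node_470"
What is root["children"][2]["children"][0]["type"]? "element"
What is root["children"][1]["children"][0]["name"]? "node_71"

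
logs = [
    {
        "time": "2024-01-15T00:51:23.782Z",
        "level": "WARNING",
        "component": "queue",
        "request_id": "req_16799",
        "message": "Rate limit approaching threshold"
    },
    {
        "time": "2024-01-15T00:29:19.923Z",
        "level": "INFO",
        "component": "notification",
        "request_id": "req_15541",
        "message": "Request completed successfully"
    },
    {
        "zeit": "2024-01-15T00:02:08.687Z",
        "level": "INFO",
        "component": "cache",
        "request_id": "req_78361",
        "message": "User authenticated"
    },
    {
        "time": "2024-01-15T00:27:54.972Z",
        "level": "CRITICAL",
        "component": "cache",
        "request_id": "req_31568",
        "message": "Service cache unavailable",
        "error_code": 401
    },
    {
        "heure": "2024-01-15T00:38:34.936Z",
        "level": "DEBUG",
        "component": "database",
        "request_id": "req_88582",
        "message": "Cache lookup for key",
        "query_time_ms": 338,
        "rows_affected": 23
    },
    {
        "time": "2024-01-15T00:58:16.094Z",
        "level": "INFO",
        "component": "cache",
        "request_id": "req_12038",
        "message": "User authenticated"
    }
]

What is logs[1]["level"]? "INFO"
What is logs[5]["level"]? "INFO"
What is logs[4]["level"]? "DEBUG"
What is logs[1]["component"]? "notification"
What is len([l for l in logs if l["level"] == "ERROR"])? 0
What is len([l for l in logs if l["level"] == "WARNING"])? 1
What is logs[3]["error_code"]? 401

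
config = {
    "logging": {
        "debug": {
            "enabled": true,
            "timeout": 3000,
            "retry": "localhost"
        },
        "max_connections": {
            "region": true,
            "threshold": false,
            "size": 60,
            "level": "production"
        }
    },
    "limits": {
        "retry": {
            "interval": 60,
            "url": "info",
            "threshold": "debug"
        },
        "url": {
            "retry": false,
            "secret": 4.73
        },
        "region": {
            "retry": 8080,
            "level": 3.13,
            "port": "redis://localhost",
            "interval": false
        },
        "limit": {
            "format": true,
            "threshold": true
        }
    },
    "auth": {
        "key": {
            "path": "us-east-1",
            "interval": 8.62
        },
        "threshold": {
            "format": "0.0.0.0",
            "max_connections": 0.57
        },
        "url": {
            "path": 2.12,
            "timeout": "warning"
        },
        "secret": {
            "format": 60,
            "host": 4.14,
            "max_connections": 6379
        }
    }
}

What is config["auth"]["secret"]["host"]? 4.14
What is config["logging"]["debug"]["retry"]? "localhost"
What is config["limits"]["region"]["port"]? "redis://localhost"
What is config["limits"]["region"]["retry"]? 8080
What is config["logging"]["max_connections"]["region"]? True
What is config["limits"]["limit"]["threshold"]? True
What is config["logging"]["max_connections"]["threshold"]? False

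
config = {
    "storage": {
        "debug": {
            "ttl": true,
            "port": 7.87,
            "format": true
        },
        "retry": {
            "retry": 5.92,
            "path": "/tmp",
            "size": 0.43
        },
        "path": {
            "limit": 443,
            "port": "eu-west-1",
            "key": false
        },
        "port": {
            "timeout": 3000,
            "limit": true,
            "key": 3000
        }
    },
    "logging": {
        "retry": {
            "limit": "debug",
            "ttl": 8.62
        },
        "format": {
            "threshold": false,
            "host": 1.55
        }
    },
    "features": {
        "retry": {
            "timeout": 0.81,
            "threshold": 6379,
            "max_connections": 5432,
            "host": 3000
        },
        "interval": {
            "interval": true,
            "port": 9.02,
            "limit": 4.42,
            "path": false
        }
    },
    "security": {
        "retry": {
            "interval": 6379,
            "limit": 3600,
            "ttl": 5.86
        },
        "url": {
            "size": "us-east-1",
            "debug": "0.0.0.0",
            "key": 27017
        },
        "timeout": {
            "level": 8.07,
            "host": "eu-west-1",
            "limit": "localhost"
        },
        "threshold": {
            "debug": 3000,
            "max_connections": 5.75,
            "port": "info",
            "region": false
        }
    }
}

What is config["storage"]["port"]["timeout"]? 3000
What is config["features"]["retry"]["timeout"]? 0.81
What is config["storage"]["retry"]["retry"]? 5.92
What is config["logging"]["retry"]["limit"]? "debug"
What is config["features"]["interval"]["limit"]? 4.42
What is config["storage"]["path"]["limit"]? 443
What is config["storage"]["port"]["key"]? 3000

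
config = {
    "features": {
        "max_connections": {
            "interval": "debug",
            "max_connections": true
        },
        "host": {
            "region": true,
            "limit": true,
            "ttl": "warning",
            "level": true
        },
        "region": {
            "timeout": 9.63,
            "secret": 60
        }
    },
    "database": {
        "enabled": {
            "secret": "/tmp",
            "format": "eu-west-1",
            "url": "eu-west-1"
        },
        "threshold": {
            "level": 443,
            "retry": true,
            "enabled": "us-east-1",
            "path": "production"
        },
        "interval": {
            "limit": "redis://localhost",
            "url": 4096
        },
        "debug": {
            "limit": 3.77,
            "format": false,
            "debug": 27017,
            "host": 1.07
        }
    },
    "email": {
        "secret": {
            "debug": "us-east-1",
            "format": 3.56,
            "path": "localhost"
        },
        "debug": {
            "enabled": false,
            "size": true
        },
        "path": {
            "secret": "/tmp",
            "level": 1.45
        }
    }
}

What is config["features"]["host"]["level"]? True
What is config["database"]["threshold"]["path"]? "production"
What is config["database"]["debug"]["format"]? False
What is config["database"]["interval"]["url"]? 4096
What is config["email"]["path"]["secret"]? "/tmp"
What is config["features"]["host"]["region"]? True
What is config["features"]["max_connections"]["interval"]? "debug"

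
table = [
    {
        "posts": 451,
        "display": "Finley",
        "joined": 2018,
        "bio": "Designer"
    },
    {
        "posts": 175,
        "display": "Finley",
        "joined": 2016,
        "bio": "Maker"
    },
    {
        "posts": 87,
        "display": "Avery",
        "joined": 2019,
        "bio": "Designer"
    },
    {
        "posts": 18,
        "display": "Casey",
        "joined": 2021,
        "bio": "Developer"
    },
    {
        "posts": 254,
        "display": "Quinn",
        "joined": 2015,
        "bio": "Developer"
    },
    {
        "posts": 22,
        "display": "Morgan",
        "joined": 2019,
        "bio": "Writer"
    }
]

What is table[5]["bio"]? "Writer"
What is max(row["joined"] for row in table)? 2021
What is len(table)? 6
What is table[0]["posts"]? 451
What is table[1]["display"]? "Finley"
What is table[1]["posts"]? 175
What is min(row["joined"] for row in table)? 2015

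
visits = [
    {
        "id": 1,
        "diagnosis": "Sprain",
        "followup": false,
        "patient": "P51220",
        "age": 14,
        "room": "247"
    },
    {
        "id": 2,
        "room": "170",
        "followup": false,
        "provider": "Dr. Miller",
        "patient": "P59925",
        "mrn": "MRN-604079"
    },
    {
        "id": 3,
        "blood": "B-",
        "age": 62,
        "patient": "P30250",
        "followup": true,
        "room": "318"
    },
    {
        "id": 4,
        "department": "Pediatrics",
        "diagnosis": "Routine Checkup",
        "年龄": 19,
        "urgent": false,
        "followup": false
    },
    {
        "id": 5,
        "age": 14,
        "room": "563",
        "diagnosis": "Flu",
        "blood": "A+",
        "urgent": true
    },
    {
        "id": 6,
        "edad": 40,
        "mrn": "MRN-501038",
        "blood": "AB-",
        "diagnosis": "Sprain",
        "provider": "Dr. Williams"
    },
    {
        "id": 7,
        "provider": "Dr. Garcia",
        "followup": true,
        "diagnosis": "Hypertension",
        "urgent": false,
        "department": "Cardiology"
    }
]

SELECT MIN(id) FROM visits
1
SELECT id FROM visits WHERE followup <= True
[1, 2, 3, 4, 7]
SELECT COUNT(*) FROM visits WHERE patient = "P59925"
1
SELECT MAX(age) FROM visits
62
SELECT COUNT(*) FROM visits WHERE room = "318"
1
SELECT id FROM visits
[1, 2, 3, 4, 5, 6, 7]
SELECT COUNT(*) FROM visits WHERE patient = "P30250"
1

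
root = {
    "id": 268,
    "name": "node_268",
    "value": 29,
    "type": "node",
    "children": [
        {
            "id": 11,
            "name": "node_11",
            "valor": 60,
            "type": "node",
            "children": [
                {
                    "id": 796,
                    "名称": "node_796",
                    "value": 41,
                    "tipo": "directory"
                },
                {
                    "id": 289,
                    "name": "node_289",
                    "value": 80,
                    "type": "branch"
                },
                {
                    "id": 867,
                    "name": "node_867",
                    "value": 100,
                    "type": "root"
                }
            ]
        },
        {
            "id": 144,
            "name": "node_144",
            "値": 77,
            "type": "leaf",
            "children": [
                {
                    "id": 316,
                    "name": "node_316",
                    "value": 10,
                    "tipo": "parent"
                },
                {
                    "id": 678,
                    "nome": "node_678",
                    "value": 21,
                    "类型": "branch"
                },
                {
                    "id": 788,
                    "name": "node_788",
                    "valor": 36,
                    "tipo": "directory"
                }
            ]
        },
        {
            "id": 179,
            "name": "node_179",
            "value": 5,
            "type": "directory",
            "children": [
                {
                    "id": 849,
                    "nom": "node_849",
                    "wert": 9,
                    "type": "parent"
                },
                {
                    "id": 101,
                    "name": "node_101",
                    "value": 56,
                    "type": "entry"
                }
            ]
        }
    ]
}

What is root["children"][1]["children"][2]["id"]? 788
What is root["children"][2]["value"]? 5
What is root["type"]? "node"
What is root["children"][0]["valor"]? 60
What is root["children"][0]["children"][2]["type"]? "root"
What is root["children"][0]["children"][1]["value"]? 80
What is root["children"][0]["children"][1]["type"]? "branch"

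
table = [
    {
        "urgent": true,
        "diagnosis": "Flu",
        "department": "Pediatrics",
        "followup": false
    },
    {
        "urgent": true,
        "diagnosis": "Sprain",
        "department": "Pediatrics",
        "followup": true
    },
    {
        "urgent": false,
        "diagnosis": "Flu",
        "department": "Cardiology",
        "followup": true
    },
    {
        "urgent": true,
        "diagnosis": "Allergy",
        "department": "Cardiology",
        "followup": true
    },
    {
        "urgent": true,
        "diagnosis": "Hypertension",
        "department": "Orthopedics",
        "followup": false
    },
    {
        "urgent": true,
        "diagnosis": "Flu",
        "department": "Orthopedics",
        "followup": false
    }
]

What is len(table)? 6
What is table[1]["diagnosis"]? "Sprain"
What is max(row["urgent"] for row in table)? True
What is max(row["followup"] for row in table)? True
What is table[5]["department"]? "Orthopedics"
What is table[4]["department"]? "Orthopedics"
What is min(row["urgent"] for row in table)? False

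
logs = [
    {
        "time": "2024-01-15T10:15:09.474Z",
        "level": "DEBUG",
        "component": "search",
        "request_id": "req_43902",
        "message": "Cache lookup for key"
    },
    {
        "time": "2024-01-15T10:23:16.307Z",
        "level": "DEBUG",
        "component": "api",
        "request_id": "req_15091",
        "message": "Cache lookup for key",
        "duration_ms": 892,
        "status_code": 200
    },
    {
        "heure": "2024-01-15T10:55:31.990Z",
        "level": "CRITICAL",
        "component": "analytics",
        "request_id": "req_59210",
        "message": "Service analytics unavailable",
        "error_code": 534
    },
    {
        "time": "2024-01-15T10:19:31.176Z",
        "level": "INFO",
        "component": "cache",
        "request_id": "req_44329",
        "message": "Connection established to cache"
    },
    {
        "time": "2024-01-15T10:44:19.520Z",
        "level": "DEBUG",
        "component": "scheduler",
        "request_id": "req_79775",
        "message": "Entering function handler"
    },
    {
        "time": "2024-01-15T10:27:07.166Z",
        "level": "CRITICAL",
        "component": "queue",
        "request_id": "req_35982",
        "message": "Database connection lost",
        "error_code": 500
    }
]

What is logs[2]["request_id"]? "req_59210"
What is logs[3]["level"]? "INFO"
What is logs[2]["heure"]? "2024-01-15T10:55:31.990Z"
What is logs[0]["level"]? "DEBUG"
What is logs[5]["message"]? "Database connection lost"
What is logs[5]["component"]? "queue"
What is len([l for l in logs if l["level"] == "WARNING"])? 0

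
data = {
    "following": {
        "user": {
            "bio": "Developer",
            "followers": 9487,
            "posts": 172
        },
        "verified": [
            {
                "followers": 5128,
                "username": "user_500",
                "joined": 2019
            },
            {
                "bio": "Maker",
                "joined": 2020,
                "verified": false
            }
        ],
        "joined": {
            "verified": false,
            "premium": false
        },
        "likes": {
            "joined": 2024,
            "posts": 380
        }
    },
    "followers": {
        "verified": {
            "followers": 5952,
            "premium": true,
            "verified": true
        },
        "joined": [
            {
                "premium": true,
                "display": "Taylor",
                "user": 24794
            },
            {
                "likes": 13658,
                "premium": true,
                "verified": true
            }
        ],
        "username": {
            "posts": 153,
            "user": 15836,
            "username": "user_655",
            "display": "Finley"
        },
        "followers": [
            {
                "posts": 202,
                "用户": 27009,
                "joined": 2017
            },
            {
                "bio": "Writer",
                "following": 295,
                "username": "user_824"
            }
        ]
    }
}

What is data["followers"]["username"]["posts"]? 153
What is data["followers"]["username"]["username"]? "user_655"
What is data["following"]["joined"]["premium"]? False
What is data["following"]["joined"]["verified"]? False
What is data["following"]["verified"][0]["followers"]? 5128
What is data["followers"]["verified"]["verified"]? True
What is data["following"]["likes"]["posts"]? 380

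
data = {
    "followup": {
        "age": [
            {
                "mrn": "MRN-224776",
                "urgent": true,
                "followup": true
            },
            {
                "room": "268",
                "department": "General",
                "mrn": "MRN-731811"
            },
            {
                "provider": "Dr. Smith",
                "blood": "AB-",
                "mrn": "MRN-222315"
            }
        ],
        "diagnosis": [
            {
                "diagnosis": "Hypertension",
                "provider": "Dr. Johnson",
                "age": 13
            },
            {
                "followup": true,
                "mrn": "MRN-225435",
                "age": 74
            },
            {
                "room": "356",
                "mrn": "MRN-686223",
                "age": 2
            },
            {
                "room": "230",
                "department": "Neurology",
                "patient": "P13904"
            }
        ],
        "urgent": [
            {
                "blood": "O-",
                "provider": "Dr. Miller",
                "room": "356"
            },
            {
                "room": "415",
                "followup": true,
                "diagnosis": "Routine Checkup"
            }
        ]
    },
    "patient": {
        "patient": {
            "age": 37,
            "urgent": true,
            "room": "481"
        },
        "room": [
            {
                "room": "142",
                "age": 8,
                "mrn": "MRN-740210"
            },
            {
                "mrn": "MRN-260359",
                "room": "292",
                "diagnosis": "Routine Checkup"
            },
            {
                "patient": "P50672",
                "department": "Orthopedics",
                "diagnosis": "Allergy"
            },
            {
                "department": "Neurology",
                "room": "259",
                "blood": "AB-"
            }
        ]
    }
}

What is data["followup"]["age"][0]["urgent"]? True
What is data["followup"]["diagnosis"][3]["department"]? "Neurology"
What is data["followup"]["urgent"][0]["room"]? "356"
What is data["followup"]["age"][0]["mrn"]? "MRN-224776"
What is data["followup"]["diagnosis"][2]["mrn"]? "MRN-686223"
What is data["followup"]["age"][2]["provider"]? "Dr. Smith"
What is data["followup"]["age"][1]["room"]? "268"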